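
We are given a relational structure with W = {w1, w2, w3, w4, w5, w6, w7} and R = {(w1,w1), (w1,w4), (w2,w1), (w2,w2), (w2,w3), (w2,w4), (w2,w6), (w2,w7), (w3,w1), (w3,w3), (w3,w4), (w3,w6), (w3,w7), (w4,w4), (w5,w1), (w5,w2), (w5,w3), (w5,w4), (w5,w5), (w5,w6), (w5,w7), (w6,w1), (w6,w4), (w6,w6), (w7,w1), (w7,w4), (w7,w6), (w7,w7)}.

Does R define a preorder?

Yes

Reflexive: yes — every world is R-related to itself.
Transitive: yes — every two-step R-path is closed by a direct edge.
So R is a preorder.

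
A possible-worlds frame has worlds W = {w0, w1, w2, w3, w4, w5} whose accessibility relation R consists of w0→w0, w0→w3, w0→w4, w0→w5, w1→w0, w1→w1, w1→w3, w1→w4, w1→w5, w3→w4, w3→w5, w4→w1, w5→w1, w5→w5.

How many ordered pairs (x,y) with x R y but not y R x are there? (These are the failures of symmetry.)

Enumerating: (w0,w3), (w0,w4), (w0,w5), (w1,w0), (w1,w3), (w3,w4), (w3,w5).

7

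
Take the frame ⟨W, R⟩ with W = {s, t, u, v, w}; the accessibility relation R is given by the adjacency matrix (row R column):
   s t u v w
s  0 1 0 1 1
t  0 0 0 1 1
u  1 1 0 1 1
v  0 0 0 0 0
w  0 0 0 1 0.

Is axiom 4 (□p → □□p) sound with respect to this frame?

Axiom 4 corresponds to the accessibility relation being transitive.
Transitive: yes — every two-step R-path is closed by a direct edge.

Yes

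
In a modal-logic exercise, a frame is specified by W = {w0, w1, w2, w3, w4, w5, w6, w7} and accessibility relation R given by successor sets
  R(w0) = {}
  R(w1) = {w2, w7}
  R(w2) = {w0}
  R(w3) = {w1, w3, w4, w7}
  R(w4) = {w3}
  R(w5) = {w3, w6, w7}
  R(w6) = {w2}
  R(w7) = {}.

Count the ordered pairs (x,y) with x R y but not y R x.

Enumerating: (w1,w2), (w1,w7), (w2,w0), (w3,w1), (w3,w7), (w5,w3), (w5,w6), (w5,w7), (w6,w2).

9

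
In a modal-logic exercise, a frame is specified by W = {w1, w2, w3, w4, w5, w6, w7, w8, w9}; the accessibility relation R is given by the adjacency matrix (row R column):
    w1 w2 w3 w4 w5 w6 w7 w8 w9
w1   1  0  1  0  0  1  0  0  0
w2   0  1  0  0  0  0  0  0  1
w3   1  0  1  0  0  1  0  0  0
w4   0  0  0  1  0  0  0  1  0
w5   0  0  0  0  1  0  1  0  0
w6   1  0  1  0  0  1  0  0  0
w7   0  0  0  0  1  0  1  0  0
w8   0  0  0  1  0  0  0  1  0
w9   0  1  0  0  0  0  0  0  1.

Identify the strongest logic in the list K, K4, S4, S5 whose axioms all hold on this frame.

Transitive (axiom 4): yes — every two-step R-path is closed by a direct edge.
Reflexive (axiom T): yes — every world is R-related to itself.
Euclidean (axiom 5): yes — any two successors of a common world are R-related.
So F validates K, K4, S4, S5. The strongest is S5.

S5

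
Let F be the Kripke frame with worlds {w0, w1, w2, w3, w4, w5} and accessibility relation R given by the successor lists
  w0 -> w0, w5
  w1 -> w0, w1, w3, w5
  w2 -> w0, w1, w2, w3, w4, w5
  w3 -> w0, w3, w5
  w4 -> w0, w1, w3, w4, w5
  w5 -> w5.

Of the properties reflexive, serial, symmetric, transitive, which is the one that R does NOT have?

symmetric

Reflexive: yes — every world is R-related to itself.
Serial: yes — every world has a successor (e.g. w0 R w0).
Symmetric: no — w0 R w5 but not w5 R w0.
Transitive: yes — every two-step R-path is closed by a direct edge.
Only symmetric fails.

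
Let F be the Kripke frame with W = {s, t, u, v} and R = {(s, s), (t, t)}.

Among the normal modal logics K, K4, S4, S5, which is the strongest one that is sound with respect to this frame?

K4

Transitive (axiom 4): yes — every two-step R-path is closed by a direct edge.
Reflexive (axiom T): no — u is not related to itself.
Euclidean (axiom 5): yes — any two successors of a common world are R-related.
So F validates K, K4; S4 would additionally require R to be reflexive. The strongest is K4.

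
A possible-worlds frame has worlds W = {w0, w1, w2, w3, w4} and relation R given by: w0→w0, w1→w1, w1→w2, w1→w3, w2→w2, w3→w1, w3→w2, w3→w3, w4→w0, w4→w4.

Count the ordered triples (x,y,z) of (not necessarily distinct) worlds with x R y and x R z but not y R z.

Enumerating: (w1,w2,w1), (w1,w2,w3), (w3,w2,w1), (w3,w2,w3), (w4,w0,w4).

5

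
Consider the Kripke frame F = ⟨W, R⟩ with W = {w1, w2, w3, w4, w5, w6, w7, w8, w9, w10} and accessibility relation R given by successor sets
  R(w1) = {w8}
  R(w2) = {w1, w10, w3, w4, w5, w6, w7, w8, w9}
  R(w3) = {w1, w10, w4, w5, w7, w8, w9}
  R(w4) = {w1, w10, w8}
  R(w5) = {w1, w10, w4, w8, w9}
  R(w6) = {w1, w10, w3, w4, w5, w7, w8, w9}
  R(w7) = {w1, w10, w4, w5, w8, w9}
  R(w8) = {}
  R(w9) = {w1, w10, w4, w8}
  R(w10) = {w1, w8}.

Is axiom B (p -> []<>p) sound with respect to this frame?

Axiom B corresponds to the accessibility relation being symmetric.
Symmetric: no — w1 R w8 but not w8 R w1.

No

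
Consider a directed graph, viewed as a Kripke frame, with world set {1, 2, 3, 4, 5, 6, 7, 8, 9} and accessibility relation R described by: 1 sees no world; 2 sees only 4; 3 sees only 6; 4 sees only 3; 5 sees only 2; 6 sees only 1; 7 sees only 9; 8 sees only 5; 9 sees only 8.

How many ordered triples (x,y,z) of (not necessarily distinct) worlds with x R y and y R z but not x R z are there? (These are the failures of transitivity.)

7

Enumerating: (2,4,3), (3,6,1), (4,3,6), (5,2,4), (7,9,8), (8,5,2), (9,8,5).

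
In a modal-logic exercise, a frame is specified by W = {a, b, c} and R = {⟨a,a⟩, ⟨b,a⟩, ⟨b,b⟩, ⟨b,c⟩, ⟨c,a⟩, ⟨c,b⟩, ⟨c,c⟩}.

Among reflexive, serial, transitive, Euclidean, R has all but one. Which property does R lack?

Euclidean

Reflexive: yes — every world is R-related to itself.
Serial: yes — every world has a successor (e.g. a R a).
Transitive: yes — every two-step R-path is closed by a direct edge.
Euclidean: no — b R a and b R c, but not a R c.
Only Euclidean fails.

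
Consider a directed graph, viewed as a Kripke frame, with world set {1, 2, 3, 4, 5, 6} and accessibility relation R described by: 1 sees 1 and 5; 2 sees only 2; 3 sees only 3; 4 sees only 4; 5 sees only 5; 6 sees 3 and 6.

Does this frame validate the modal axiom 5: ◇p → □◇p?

No

The schema 5 characterises exactly the Euclidean frames.
Euclidean: no — 1 R 5 and 1 R 1, but not 5 R 1.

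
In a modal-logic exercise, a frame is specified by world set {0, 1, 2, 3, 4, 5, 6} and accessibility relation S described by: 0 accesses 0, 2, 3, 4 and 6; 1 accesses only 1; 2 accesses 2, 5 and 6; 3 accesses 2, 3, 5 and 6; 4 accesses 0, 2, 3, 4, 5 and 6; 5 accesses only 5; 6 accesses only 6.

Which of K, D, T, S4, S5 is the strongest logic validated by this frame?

Serial (axiom D): yes — every world has a successor (e.g. 0 S 0).
Reflexive (axiom T): yes — every world is S-related to itself.
Transitive (axiom 4): no — 0 S 2 and 2 S 5, but not 0 S 5.
Euclidean (axiom 5): no — 0 S 2 and 0 S 3, but not 2 S 3.
So F validates K, D, T; S4 would additionally require S to be transitive. The strongest is T.

T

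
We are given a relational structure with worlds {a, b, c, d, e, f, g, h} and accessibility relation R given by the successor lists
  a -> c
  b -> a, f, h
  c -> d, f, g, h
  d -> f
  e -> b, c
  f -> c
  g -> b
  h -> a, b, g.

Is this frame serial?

Yes

Serial: yes — every world has a successor (e.g. a R c).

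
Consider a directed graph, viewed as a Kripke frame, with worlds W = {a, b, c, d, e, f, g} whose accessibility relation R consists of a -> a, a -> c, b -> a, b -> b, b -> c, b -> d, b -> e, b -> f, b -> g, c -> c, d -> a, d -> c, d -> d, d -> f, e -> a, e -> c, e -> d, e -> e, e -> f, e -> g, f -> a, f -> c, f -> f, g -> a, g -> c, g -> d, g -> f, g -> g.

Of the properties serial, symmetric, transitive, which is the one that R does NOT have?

symmetric

Serial: yes — every world has a successor (e.g. a R a).
Symmetric: no — a R c but not c R a.
Transitive: yes — every two-step R-path is closed by a direct edge.
Only symmetric fails.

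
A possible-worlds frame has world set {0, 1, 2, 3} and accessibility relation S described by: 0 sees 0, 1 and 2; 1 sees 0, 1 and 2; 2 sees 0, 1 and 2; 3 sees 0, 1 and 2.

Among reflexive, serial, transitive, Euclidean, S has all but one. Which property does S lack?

Reflexive: no — 3 is not related to itself.
Serial: yes — every world has a successor (e.g. 0 S 0).
Transitive: yes — every two-step S-path is closed by a direct edge.
Euclidean: yes — any two successors of a common world are S-related.
Only reflexive fails.

reflexive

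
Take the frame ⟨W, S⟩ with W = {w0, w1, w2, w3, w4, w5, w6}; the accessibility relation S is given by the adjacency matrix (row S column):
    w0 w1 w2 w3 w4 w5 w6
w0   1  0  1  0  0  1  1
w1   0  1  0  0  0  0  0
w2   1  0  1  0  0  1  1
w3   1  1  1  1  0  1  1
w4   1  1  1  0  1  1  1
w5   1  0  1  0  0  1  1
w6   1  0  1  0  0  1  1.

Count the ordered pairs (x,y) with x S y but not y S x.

10

Enumerating: (w3,w0), (w3,w1), (w3,w2), (w3,w5), (w3,w6), (w4,w0), (w4,w1), (w4,w2), (w4,w5), (w4,w6).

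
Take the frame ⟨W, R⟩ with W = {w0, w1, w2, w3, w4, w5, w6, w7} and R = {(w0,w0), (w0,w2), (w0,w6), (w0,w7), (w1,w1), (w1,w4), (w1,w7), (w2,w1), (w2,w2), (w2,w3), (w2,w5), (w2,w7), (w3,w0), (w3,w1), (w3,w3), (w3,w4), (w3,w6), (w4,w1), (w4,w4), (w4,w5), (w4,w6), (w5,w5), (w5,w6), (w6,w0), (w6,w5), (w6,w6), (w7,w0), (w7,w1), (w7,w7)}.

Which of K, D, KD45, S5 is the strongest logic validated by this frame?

D

Serial (axiom D): yes — every world has a successor (e.g. w0 R w0).
Euclidean (axiom 5): no — w0 R w2 and w0 R w6, but not w2 R w6.
Transitive (axiom 4): no — w0 R w2 and w2 R w1, but not w0 R w1.
Reflexive (axiom T): yes — every world is R-related to itself.
So F validates K, D; KD45 would additionally require R to be Euclidean and transitive. The strongest is D.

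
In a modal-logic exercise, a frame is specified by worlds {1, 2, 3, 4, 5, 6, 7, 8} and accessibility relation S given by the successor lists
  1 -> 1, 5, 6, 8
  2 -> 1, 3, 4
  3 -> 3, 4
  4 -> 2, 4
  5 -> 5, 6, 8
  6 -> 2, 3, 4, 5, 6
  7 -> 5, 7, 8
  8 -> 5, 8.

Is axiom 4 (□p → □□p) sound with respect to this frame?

No

The schema 4 characterises exactly the transitive frames.
Transitive: no — 1 S 6 and 6 S 2, but not 1 S 2.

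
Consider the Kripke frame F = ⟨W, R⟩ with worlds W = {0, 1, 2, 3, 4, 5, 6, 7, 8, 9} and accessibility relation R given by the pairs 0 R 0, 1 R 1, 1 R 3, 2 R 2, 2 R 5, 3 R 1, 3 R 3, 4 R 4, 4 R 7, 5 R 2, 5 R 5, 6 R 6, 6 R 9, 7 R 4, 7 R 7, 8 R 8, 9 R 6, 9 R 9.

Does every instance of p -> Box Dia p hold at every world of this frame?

Yes

By correspondence theory, B is valid on a frame iff R is symmetric.
Symmetric: yes — every pair in R has its reverse in R.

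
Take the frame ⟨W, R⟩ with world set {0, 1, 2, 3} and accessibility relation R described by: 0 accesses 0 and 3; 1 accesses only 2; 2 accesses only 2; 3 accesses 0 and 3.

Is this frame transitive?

Yes

Transitive: yes — every two-step R-path is closed by a direct edge.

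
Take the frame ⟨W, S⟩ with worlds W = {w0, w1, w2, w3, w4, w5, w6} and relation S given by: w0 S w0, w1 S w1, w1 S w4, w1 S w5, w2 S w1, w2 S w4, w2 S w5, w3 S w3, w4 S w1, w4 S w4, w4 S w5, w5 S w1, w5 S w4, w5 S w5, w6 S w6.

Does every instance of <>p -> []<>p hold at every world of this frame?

Yes

By correspondence theory, 5 is valid on a frame iff S is Euclidean.
Euclidean: yes — any two successors of a common world are S-related.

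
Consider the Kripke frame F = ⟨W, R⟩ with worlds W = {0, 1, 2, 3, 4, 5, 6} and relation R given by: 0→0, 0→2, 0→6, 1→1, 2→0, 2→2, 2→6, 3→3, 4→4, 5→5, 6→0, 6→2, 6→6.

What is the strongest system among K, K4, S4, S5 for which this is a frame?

S5

Transitive (axiom 4): yes — every two-step R-path is closed by a direct edge.
Reflexive (axiom T): yes — every world is R-related to itself.
Euclidean (axiom 5): yes — any two successors of a common world are R-related.
So F validates K, K4, S4, S5. The strongest is S5.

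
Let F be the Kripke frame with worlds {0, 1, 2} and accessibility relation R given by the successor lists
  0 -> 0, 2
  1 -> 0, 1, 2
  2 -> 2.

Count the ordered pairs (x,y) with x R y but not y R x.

3

Enumerating: (0,2), (1,0), (1,2).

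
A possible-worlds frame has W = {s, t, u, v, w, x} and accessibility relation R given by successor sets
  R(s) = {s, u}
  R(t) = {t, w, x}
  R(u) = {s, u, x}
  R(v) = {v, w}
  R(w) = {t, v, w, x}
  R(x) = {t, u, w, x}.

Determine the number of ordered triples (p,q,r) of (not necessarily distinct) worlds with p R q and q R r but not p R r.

10

Enumerating: (s,u,x), (t,w,v), (t,x,u), (u,x,t), (u,x,w), (v,w,t), (v,w,x), (w,x,u), (x,u,s), (x,w,v).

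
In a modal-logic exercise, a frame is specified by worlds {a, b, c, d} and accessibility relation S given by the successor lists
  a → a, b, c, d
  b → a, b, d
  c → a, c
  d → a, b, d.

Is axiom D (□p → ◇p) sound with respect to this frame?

Yes

Axiom D corresponds to the accessibility relation being serial.
Serial: yes — every world has a successor (e.g. a S a).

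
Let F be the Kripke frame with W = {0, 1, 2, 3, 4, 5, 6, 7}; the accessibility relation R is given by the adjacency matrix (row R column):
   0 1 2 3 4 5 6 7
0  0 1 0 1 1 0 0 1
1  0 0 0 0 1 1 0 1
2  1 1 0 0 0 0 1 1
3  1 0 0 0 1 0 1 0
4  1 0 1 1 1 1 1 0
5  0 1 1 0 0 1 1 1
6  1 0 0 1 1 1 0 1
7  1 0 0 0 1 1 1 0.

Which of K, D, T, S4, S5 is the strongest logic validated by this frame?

D

Serial (axiom D): yes — every world has a successor (e.g. 0 R 1).
Reflexive (axiom T): no — 0 is not related to itself.
Transitive (axiom 4): no — 0 R 1 and 1 R 5, but not 0 R 5.
Euclidean (axiom 5): no — 0 R 1 and 0 R 3, but not 1 R 3.
So F validates K, D; T would additionally require R to be reflexive. The strongest is D.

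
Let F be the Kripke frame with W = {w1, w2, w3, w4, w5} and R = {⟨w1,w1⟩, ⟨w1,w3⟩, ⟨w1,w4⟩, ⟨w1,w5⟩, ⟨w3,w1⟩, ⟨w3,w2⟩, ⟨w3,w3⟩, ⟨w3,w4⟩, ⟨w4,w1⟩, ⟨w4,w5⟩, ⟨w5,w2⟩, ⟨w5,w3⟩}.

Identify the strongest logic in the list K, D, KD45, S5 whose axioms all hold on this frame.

Serial (axiom D): no — w2 has no R-successor.
Euclidean (axiom 5): no — w1 R w3 and w1 R w5, but not w3 R w5.
Transitive (axiom 4): no — w1 R w3 and w3 R w2, but not w1 R w2.
Reflexive (axiom T): no — w2 is not related to itself.
So F validates K; D would additionally require R to be serial. The strongest is K.

K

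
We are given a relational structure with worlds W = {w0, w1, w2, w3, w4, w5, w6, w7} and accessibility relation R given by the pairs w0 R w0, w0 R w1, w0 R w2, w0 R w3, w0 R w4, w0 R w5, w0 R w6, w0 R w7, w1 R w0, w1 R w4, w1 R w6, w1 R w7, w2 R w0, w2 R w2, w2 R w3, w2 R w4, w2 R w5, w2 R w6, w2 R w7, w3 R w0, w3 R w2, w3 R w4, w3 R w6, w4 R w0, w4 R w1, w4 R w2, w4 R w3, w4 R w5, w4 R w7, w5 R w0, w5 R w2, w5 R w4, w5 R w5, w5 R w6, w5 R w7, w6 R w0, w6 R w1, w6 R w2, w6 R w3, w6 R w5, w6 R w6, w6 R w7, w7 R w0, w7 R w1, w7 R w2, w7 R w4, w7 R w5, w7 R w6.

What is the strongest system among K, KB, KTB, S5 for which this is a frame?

Symmetric (axiom B): yes — every pair in R has its reverse in R.
Reflexive (axiom T): no — w1 is not related to itself.
Euclidean (axiom 5): no — w0 R w1 and w0 R w2, but not w1 R w2.
So F validates K, KB; KTB would additionally require R to be reflexive. The strongest is KB.

KB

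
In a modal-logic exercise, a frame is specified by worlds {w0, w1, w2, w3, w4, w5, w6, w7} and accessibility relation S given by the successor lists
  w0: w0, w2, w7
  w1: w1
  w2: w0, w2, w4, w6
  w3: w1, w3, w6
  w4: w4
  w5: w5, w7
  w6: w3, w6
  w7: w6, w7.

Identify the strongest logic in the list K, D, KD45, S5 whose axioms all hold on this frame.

D

Serial (axiom D): yes — every world has a successor (e.g. w0 S w0).
Euclidean (axiom 5): no — w0 S w2 and w0 S w7, but not w2 S w7.
Transitive (axiom 4): no — w0 S w2 and w2 S w4, but not w0 S w4.
Reflexive (axiom T): yes — every world is S-related to itself.
So F validates K, D; KD45 would additionally require S to be Euclidean and transitive. The strongest is D.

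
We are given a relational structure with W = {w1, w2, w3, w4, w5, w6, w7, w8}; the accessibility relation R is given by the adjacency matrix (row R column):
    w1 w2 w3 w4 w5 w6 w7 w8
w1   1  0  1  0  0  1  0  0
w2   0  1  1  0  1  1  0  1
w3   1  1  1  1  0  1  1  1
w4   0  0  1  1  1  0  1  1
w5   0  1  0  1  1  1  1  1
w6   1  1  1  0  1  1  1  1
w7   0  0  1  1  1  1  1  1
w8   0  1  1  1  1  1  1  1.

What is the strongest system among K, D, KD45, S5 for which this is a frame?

Serial (axiom D): yes — every world has a successor (e.g. w1 R w1).
Euclidean (axiom 5): no — w2 R w3 and w2 R w5, but not w3 R w5.
Transitive (axiom 4): no — w1 R w3 and w3 R w2, but not w1 R w2.
Reflexive (axiom T): yes — every world is R-related to itself.
So F validates K, D; KD45 would additionally require R to be Euclidean and transitive. The strongest is D.

D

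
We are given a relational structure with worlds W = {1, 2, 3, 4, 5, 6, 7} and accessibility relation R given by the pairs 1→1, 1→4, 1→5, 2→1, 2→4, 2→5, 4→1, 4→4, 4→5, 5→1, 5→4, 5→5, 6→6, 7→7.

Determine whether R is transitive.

Yes

Transitive: yes — every two-step R-path is closed by a direct edge.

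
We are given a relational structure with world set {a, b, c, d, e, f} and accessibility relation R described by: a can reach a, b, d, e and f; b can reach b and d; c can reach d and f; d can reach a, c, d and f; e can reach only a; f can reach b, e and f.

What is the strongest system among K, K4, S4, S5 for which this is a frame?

Transitive (axiom 4): no — a R d and d R c, but not a R c.
Reflexive (axiom T): no — c is not related to itself.
Euclidean (axiom 5): no — a R b and a R e, but not b R e.
So F validates K; K4 would additionally require R to be transitive. The strongest is K.

K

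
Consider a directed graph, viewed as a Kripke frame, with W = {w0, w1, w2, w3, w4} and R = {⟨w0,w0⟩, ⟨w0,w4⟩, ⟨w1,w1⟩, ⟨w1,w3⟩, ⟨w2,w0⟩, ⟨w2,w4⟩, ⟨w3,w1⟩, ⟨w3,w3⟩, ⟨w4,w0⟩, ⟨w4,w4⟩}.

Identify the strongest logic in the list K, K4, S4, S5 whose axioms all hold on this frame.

Transitive (axiom 4): yes — every two-step R-path is closed by a direct edge.
Reflexive (axiom T): no — w2 is not related to itself.
Euclidean (axiom 5): yes — any two successors of a common world are R-related.
So F validates K, K4; S4 would additionally require R to be reflexive. The strongest is K4.

K4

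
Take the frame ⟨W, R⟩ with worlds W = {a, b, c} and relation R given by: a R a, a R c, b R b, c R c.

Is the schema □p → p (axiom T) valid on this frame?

Axiom T corresponds to the accessibility relation being reflexive.
Reflexive: yes — every world is R-related to itself.

Yes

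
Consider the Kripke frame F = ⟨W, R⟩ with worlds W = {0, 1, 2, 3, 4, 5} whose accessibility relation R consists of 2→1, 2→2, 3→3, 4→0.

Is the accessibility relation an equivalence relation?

No

Reflexive: no — 0 is not related to itself.
Symmetric: no — 2 R 1 but not 1 R 2.
Transitive: yes — every two-step R-path is closed by a direct edge.
So R is not an equivalence relation.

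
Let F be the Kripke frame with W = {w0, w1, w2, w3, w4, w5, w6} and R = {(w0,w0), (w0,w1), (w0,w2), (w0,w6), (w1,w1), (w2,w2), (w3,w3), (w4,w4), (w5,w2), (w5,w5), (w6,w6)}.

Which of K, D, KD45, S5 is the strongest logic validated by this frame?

Serial (axiom D): yes — every world has a successor (e.g. w0 R w0).
Euclidean (axiom 5): no — w0 R w1 and w0 R w2, but not w1 R w2.
Transitive (axiom 4): yes — every two-step R-path is closed by a direct edge.
Reflexive (axiom T): yes — every world is R-related to itself.
So F validates K, D; KD45 would additionally require R to be Euclidean. The strongest is D.

D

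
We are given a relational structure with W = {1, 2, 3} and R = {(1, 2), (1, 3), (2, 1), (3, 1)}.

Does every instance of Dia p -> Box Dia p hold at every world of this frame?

No

By correspondence theory, 5 is valid on a frame iff R is Euclidean.
Euclidean: no — 1 R 2 and 1 R 3, but not 2 R 3.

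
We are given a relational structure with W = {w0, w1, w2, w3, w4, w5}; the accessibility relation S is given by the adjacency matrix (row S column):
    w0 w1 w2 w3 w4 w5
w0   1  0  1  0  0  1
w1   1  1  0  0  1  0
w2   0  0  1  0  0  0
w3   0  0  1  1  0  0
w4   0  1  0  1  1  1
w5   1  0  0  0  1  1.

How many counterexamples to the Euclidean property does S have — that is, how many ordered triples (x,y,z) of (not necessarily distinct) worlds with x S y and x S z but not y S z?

Enumerating: (w0,w2,w0), (w0,w2,w5), (w0,w5,w2), (w1,w0,w1), (w1,w0,w4), (w1,w4,w0), (w3,w2,w3), (w4,w1,w3), (w4,w1,w5), (w4,w3,w1), (w4,w3,w4), (w4,w3,w5), (w4,w5,w1), (w4,w5,w3), (w5,w0,w4), (w5,w4,w0).

16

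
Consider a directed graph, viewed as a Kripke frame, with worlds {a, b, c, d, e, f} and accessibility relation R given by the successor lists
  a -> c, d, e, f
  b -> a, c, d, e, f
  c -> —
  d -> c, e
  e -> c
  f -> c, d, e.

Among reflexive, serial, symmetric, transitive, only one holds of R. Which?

Reflexive: no — a is not related to itself.
Serial: no — c has no R-successor.
Symmetric: no — a R c but not c R a.
Transitive: yes — every two-step R-path is closed by a direct edge.
Only transitive holds.

transitive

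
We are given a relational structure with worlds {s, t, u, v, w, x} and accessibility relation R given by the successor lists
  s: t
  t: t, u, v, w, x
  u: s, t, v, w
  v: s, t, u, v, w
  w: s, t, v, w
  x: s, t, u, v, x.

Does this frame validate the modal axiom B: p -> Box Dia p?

No

Axiom B corresponds to the accessibility relation being symmetric.
Symmetric: no — s R t but not t R s.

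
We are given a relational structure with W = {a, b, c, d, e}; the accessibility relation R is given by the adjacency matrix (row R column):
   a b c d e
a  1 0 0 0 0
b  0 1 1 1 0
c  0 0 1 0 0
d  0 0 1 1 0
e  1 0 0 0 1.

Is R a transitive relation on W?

Yes

Transitive: yes — every two-step R-path is closed by a direct edge.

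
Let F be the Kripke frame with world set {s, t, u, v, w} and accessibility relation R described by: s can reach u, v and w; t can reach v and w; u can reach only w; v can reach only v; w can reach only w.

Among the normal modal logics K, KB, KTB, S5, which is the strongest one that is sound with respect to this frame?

Symmetric (axiom B): no — s R u but not u R s.
Reflexive (axiom T): no — s is not related to itself.
Euclidean (axiom 5): no — s R u and s R v, but not u R v.
So F validates K; KB would additionally require R to be symmetric. The strongest is K.

K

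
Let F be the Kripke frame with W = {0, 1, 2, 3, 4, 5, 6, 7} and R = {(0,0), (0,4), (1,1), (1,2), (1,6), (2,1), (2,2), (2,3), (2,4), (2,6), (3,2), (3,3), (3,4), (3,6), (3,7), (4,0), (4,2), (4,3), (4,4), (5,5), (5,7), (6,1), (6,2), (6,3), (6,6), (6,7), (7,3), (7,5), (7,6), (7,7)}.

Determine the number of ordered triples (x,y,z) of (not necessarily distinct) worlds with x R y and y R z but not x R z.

Enumerating: (0,4,2), (0,4,3), (1,2,3), (1,2,4), (1,6,3), (1,6,7), (2,3,7), (2,4,0), (2,6,7), (3,2,1), (3,4,0), (3,6,1), … and 14 more.
Total: 26.

26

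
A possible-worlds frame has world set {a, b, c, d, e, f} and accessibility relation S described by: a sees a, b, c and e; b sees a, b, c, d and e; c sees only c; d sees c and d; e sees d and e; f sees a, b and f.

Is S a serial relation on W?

Serial: yes — every world has a successor (e.g. a S a).

Yes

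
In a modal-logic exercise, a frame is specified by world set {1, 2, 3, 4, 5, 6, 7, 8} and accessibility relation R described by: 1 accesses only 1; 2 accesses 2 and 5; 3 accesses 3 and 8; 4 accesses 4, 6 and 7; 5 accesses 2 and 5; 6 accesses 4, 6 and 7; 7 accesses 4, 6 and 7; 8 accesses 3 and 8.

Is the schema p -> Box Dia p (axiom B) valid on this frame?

By correspondence theory, B is valid on a frame iff R is symmetric.
Symmetric: yes — every pair in R has its reverse in R.

Yes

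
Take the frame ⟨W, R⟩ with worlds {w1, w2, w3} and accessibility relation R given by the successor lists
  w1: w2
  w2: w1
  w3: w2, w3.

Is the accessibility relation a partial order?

No

Reflexive: no — w1 is not related to itself.
Transitive: no — w3 R w2 and w2 R w1, but not w3 R w1.
Antisymmetric: no — w1 R w2 and w2 R w1 with w1 ≠ w2.
So R is not a partial order.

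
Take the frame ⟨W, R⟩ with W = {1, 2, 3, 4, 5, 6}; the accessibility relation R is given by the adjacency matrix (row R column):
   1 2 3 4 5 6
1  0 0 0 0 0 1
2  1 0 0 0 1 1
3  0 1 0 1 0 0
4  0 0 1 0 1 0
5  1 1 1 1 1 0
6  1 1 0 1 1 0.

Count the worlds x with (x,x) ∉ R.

5

Enumerating: 1, 2, 3, 4, 6.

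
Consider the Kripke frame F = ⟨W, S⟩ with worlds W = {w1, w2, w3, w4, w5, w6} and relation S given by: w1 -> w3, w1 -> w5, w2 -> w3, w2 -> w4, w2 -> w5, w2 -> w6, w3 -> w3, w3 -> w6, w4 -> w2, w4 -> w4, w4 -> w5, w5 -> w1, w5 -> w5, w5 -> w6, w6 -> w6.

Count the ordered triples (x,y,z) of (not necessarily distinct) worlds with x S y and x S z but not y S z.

Enumerating: (w1,w3,w5), (w1,w5,w3), (w2,w3,w4), (w2,w3,w5), (w2,w4,w3), (w2,w4,w6), (w2,w5,w3), (w2,w5,w4), (w2,w6,w3), (w2,w6,w4), (w2,w6,w5), (w3,w6,w3), … and 7 more.
Total: 19.

19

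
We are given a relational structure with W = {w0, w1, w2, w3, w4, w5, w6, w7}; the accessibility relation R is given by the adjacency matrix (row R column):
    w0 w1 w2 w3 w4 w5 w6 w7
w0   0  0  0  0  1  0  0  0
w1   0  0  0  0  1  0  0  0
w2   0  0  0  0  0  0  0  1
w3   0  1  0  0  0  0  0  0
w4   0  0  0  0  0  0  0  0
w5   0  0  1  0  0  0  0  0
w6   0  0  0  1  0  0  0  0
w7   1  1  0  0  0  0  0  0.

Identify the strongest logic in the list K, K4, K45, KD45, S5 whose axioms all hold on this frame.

Transitive (axiom 4): no — w2 R w7 and w7 R w0, but not w2 R w0.
Euclidean (axiom 5): no — w7 R w0 and w7 R w1, but not w0 R w1.
Serial (axiom D): no — w4 has no R-successor.
Reflexive (axiom T): no — w0 is not related to itself.
So F validates K; K4 would additionally require R to be transitive. The strongest is K.

K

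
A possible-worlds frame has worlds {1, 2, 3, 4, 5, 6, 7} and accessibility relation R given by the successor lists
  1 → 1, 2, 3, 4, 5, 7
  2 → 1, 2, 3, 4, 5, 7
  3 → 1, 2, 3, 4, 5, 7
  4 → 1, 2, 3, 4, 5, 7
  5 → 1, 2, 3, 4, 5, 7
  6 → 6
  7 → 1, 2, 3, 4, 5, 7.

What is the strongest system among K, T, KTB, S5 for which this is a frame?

Reflexive (axiom T): yes — every world is R-related to itself.
Symmetric (axiom B): yes — every pair in R has its reverse in R.
Euclidean (axiom 5): yes — any two successors of a common world are R-related.
So F validates K, T, KTB, S5. The strongest is S5.

S5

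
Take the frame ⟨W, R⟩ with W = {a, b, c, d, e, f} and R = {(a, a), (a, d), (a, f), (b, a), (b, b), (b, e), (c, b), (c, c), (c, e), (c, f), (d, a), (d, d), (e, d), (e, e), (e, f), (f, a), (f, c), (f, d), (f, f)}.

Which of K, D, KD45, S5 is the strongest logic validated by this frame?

Serial (axiom D): yes — every world has a successor (e.g. a R a).
Euclidean (axiom 5): no — a R d and a R f, but not d R f.
Transitive (axiom 4): no — a R f and f R c, but not a R c.
Reflexive (axiom T): yes — every world is R-related to itself.
So F validates K, D; KD45 would additionally require R to be Euclidean and transitive. The strongest is D.

D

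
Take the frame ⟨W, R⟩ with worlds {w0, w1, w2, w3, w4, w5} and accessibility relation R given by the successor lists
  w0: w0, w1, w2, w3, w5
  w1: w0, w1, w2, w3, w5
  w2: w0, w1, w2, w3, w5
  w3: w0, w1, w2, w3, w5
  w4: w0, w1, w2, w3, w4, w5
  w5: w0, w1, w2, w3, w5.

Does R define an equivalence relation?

Reflexive: yes — every world is R-related to itself.
Symmetric: no — w4 R w0 but not w0 R w4.
Transitive: yes — every two-step R-path is closed by a direct edge.
So R is not an equivalence relation.

No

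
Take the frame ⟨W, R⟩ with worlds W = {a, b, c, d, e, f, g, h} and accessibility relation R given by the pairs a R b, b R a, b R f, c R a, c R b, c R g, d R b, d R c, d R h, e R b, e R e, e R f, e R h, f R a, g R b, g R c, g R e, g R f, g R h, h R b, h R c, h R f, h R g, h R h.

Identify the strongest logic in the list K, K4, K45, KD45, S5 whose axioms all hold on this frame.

K

Transitive (axiom 4): no — a R b and b R f, but not a R f.
Euclidean (axiom 5): no — b R a and b R f, but not a R f.
Serial (axiom D): yes — every world has a successor (e.g. a R b).
Reflexive (axiom T): no — a is not related to itself.
So F validates K; K4 would additionally require R to be transitive. The strongest is K.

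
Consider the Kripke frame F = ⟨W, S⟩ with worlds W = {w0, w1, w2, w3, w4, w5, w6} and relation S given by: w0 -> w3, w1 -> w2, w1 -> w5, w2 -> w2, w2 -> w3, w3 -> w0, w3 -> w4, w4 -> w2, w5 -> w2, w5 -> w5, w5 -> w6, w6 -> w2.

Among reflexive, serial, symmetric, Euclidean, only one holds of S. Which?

serial

Reflexive: no — w0 is not related to itself.
Serial: yes — every world has a successor (e.g. w0 S w3).
Symmetric: no — w1 S w2 but not w2 S w1.
Euclidean: no — w1 S w2 and w1 S w5, but not w2 S w5.
Only serial holds.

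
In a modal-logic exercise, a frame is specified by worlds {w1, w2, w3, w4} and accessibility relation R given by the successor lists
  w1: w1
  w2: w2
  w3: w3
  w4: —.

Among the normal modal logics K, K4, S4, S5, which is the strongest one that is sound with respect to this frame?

K4

Transitive (axiom 4): yes — every two-step R-path is closed by a direct edge.
Reflexive (axiom T): no — w4 is not related to itself.
Euclidean (axiom 5): yes — any two successors of a common world are R-related.
So F validates K, K4; S4 would additionally require R to be reflexive. The strongest is K4.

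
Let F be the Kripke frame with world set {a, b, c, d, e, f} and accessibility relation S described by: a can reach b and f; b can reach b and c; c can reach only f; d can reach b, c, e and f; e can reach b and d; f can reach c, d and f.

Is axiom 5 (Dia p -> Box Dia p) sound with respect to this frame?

By correspondence theory, 5 is valid on a frame iff S is Euclidean.
Euclidean: no — a S b and a S f, but not b S f.

No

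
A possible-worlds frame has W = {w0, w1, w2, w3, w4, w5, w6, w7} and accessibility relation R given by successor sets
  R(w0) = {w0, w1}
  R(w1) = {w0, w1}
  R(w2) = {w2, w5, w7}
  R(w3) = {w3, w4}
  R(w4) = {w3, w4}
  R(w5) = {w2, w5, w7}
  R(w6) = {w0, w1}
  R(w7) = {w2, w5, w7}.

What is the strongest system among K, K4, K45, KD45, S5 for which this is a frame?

Transitive (axiom 4): yes — every two-step R-path is closed by a direct edge.
Euclidean (axiom 5): yes — any two successors of a common world are R-related.
Serial (axiom D): yes — every world has a successor (e.g. w0 R w0).
Reflexive (axiom T): no — w6 is not related to itself.
So F validates K, K4, K45, KD45; S5 would additionally require R to be reflexive. The strongest is KD45.

KD45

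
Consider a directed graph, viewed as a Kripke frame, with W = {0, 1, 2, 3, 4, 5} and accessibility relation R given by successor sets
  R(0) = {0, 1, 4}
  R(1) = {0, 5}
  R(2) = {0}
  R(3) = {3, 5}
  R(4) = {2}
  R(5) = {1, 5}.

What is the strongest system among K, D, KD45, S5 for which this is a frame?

D

Serial (axiom D): yes — every world has a successor (e.g. 0 R 0).
Euclidean (axiom 5): no — 0 R 1 and 0 R 4, but not 1 R 4.
Transitive (axiom 4): no — 0 R 1 and 1 R 5, but not 0 R 5.
Reflexive (axiom T): no — 1 is not related to itself.
So F validates K, D; KD45 would additionally require R to be Euclidean and transitive. The strongest is D.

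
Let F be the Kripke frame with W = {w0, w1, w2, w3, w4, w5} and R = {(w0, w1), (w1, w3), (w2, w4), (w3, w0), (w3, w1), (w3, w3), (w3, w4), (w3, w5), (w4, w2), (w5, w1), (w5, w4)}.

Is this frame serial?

Yes

Serial: yes — every world has a successor (e.g. w0 R w1).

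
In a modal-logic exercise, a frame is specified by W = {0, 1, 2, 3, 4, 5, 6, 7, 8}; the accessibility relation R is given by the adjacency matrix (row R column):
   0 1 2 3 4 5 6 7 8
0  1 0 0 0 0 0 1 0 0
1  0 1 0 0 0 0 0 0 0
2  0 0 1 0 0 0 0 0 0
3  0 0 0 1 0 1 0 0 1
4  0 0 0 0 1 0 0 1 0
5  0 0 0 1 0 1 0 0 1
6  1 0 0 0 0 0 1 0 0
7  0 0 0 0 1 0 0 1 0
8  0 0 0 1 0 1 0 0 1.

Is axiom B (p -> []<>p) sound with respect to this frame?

Axiom B corresponds to the accessibility relation being symmetric.
Symmetric: yes — every pair in R has its reverse in R.

Yes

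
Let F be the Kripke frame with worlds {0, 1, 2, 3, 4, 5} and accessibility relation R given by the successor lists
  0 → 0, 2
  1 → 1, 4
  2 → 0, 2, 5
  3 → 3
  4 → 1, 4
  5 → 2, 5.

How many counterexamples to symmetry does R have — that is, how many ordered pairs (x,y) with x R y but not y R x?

0

R is symmetric; there are no such tuples.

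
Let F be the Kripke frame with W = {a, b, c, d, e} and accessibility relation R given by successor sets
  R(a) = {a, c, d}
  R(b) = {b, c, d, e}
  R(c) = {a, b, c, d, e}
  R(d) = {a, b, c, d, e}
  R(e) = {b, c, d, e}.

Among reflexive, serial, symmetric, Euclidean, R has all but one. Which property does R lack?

Reflexive: yes — every world is R-related to itself.
Serial: yes — every world has a successor (e.g. a R a).
Symmetric: yes — every pair in R has its reverse in R.
Euclidean: no — c R a and c R b, but not a R b.
Only Euclidean fails.

Euclidean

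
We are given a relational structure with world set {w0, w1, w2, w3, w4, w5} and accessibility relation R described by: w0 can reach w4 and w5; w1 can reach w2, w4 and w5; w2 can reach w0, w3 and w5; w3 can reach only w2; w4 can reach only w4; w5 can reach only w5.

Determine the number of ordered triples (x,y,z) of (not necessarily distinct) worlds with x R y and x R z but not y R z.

Enumerating: (w0,w4,w5), (w0,w5,w4), (w1,w2,w2), (w1,w2,w4), (w1,w4,w2), (w1,w4,w5), (w1,w5,w2), (w1,w5,w4), (w2,w0,w0), (w2,w0,w3), (w2,w3,w0), (w2,w3,w3), (w2,w3,w5), (w2,w5,w0), (w2,w5,w3), (w3,w2,w2).

16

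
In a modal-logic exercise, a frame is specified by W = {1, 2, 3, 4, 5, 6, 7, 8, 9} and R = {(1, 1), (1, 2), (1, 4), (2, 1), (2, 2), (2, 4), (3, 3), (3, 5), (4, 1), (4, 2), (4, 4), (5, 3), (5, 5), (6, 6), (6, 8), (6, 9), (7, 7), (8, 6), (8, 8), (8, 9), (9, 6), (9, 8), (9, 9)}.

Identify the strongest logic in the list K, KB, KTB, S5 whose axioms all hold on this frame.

S5

Symmetric (axiom B): yes — every pair in R has its reverse in R.
Reflexive (axiom T): yes — every world is R-related to itself.
Euclidean (axiom 5): yes — any two successors of a common world are R-related.
So F validates K, KB, KTB, S5. The strongest is S5.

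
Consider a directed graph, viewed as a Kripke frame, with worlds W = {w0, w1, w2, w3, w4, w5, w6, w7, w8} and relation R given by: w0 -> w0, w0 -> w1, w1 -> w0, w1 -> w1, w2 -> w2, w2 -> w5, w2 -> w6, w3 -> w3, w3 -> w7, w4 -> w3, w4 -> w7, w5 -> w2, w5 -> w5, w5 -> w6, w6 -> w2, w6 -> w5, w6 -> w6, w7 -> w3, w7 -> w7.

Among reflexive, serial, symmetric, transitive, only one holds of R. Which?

Reflexive: no — w4 is not related to itself.
Serial: no — w8 has no R-successor.
Symmetric: no — w4 R w3 but not w3 R w4.
Transitive: yes — every two-step R-path is closed by a direct edge.
Only transitive holds.

transitive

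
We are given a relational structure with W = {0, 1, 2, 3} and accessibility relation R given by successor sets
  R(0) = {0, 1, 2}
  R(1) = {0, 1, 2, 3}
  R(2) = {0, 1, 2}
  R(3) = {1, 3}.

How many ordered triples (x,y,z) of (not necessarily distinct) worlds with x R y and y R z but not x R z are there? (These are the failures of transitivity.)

4

Enumerating: (0,1,3), (2,1,3), (3,1,0), (3,1,2).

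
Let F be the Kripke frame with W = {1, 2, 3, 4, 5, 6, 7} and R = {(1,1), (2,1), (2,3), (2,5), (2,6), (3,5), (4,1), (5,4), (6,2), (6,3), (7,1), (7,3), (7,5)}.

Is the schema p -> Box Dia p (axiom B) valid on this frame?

No

The schema B characterises exactly the symmetric frames.
Symmetric: no — 2 R 1 but not 1 R 2.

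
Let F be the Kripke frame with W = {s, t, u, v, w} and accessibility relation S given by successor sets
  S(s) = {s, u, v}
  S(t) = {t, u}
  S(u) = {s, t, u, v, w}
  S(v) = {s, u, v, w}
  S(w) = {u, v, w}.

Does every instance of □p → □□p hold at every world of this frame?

Axiom 4 corresponds to the accessibility relation being transitive.
Transitive: no — s S u and u S t, but not s S t.

No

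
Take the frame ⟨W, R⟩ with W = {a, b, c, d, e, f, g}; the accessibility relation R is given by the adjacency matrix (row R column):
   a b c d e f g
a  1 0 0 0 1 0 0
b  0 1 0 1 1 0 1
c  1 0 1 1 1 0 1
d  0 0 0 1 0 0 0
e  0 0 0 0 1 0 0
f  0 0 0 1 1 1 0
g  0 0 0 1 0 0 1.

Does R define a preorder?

Yes

Reflexive: yes — every world is R-related to itself.
Transitive: yes — every two-step R-path is closed by a direct edge.
So R is a preorder.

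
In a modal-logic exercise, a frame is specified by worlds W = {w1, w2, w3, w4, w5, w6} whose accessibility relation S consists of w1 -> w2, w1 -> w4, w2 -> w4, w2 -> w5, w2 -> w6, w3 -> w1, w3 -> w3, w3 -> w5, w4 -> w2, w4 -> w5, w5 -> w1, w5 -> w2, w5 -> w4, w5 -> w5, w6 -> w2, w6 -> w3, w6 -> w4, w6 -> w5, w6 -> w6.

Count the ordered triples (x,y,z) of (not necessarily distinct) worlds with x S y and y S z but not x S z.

Enumerating: (w1,w2,w5), (w1,w2,w6), (w1,w4,w5), (w2,w4,w2), (w2,w5,w1), (w2,w5,w2), (w2,w6,w2), (w2,w6,w3), (w3,w1,w2), (w3,w1,w4), (w3,w5,w2), (w3,w5,w4), … and 7 more.
Total: 19.

19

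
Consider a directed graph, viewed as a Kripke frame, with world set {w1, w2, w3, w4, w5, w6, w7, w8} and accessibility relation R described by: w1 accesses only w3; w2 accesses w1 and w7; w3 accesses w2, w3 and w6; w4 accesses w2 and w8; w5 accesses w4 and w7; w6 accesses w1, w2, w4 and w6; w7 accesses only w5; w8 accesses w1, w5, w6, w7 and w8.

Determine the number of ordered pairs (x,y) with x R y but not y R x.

15

Enumerating: (w1,w3), (w2,w1), (w2,w7), (w3,w2), (w3,w6), (w4,w2), (w4,w8), (w5,w4), (w6,w1), (w6,w2), (w6,w4), (w8,w1), (w8,w5), (w8,w6), (w8,w7).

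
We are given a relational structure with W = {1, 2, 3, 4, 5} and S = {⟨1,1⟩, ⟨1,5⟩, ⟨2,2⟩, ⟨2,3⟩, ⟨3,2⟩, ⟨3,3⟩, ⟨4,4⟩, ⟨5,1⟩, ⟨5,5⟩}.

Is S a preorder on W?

Reflexive: yes — every world is S-related to itself.
Transitive: yes — every two-step S-path is closed by a direct edge.
So S is a preorder.

Yes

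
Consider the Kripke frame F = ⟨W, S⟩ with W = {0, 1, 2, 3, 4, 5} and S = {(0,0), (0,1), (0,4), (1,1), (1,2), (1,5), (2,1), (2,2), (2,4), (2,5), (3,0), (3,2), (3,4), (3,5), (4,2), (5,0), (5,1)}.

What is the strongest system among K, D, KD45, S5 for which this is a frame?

Serial (axiom D): yes — every world has a successor (e.g. 0 S 0).
Euclidean (axiom 5): no — 0 S 1 and 0 S 4, but not 1 S 4.
Transitive (axiom 4): no — 0 S 1 and 1 S 2, but not 0 S 2.
Reflexive (axiom T): no — 3 is not related to itself.
So F validates K, D; KD45 would additionally require S to be Euclidean and transitive. The strongest is D.

D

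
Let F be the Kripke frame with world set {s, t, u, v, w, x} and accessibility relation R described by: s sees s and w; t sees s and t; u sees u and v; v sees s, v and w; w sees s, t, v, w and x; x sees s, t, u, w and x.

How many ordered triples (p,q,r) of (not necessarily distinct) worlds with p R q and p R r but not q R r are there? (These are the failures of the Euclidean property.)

23

Enumerating: (t,s,t), (u,v,u), (v,s,v), (w,s,t), (w,s,v), (w,s,x), (w,t,v), (w,t,w), (w,t,x), (w,v,t), (w,v,x), (w,x,v), … and 11 more.
Total: 23.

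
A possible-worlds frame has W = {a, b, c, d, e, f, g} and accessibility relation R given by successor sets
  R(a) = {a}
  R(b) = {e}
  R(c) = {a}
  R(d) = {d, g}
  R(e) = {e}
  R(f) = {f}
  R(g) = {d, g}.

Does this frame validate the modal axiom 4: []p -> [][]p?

The schema 4 characterises exactly the transitive frames.
Transitive: yes — every two-step R-path is closed by a direct edge.

Yes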